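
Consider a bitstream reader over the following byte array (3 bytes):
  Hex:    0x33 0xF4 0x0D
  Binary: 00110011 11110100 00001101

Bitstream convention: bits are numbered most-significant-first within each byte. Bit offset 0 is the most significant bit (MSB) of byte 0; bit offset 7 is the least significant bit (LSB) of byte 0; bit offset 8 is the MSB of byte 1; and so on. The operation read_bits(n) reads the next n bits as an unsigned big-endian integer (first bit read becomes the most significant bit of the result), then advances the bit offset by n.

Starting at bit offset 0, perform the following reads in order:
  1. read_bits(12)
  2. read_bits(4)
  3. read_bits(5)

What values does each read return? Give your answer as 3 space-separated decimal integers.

Read 1: bits[0:12] width=12 -> value=831 (bin 001100111111); offset now 12 = byte 1 bit 4; 12 bits remain
Read 2: bits[12:16] width=4 -> value=4 (bin 0100); offset now 16 = byte 2 bit 0; 8 bits remain
Read 3: bits[16:21] width=5 -> value=1 (bin 00001); offset now 21 = byte 2 bit 5; 3 bits remain

Answer: 831 4 1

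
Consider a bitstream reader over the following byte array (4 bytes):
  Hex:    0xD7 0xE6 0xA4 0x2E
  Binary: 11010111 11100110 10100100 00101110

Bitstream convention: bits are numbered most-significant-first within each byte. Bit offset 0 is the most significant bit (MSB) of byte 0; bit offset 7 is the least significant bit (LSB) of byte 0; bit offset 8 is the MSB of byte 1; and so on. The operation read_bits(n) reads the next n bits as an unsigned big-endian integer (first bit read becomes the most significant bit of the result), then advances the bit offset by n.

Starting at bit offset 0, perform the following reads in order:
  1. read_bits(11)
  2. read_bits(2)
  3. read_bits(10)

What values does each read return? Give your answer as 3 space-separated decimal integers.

Answer: 1727 0 850

Derivation:
Read 1: bits[0:11] width=11 -> value=1727 (bin 11010111111); offset now 11 = byte 1 bit 3; 21 bits remain
Read 2: bits[11:13] width=2 -> value=0 (bin 00); offset now 13 = byte 1 bit 5; 19 bits remain
Read 3: bits[13:23] width=10 -> value=850 (bin 1101010010); offset now 23 = byte 2 bit 7; 9 bits remain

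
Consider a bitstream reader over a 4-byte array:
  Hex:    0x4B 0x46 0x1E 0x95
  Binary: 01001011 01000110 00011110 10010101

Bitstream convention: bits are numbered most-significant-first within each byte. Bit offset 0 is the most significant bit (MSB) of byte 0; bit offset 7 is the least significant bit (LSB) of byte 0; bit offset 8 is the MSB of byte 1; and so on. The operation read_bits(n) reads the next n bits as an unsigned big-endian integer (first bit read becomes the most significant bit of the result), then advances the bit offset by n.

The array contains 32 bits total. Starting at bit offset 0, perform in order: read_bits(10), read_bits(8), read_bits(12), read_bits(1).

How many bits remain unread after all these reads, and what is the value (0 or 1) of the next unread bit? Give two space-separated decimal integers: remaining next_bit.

Read 1: bits[0:10] width=10 -> value=301 (bin 0100101101); offset now 10 = byte 1 bit 2; 22 bits remain
Read 2: bits[10:18] width=8 -> value=24 (bin 00011000); offset now 18 = byte 2 bit 2; 14 bits remain
Read 3: bits[18:30] width=12 -> value=1957 (bin 011110100101); offset now 30 = byte 3 bit 6; 2 bits remain
Read 4: bits[30:31] width=1 -> value=0 (bin 0); offset now 31 = byte 3 bit 7; 1 bits remain

Answer: 1 1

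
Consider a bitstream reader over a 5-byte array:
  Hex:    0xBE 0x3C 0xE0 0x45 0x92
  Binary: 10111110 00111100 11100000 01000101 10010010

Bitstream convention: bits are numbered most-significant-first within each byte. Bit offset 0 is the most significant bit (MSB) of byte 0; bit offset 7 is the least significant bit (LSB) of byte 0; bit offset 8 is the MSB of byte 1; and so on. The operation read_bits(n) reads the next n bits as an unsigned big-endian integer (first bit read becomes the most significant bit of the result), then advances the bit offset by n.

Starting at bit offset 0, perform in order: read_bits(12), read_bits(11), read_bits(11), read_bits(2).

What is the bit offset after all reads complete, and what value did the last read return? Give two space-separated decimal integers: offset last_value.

Answer: 36 1

Derivation:
Read 1: bits[0:12] width=12 -> value=3043 (bin 101111100011); offset now 12 = byte 1 bit 4; 28 bits remain
Read 2: bits[12:23] width=11 -> value=1648 (bin 11001110000); offset now 23 = byte 2 bit 7; 17 bits remain
Read 3: bits[23:34] width=11 -> value=278 (bin 00100010110); offset now 34 = byte 4 bit 2; 6 bits remain
Read 4: bits[34:36] width=2 -> value=1 (bin 01); offset now 36 = byte 4 bit 4; 4 bits remain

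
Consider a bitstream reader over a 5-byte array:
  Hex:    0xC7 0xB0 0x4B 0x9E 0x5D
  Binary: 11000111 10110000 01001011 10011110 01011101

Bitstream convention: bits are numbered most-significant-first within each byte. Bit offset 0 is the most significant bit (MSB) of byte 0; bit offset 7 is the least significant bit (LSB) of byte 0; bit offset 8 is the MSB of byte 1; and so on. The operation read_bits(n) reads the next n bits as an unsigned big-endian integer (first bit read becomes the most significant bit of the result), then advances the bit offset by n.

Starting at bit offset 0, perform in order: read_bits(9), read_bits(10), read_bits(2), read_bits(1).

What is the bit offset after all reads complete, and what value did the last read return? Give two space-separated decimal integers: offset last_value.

Read 1: bits[0:9] width=9 -> value=399 (bin 110001111); offset now 9 = byte 1 bit 1; 31 bits remain
Read 2: bits[9:19] width=10 -> value=386 (bin 0110000010); offset now 19 = byte 2 bit 3; 21 bits remain
Read 3: bits[19:21] width=2 -> value=1 (bin 01); offset now 21 = byte 2 bit 5; 19 bits remain
Read 4: bits[21:22] width=1 -> value=0 (bin 0); offset now 22 = byte 2 bit 6; 18 bits remain

Answer: 22 0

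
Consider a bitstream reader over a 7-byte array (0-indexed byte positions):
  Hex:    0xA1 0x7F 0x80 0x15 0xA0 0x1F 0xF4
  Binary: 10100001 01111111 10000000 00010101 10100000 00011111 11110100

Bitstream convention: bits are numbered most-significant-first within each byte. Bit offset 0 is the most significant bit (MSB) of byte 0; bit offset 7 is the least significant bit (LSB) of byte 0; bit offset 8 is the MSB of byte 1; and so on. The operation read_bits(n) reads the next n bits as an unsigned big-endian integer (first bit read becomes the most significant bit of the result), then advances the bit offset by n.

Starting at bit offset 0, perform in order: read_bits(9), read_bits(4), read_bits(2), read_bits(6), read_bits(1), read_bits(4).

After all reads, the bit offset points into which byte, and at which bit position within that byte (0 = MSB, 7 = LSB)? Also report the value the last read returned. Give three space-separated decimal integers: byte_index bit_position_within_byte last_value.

Read 1: bits[0:9] width=9 -> value=322 (bin 101000010); offset now 9 = byte 1 bit 1; 47 bits remain
Read 2: bits[9:13] width=4 -> value=15 (bin 1111); offset now 13 = byte 1 bit 5; 43 bits remain
Read 3: bits[13:15] width=2 -> value=3 (bin 11); offset now 15 = byte 1 bit 7; 41 bits remain
Read 4: bits[15:21] width=6 -> value=48 (bin 110000); offset now 21 = byte 2 bit 5; 35 bits remain
Read 5: bits[21:22] width=1 -> value=0 (bin 0); offset now 22 = byte 2 bit 6; 34 bits remain
Read 6: bits[22:26] width=4 -> value=0 (bin 0000); offset now 26 = byte 3 bit 2; 30 bits remain

Answer: 3 2 0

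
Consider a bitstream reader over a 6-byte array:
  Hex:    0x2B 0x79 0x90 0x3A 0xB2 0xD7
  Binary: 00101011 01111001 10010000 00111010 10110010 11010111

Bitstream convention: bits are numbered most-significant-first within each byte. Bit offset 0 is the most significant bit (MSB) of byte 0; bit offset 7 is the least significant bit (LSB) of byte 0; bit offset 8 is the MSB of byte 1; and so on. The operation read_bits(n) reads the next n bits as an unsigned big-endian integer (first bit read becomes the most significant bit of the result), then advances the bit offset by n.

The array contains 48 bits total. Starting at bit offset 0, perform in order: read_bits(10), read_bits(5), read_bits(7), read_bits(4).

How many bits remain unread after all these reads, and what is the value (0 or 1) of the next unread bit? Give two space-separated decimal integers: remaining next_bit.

Answer: 22 1

Derivation:
Read 1: bits[0:10] width=10 -> value=173 (bin 0010101101); offset now 10 = byte 1 bit 2; 38 bits remain
Read 2: bits[10:15] width=5 -> value=28 (bin 11100); offset now 15 = byte 1 bit 7; 33 bits remain
Read 3: bits[15:22] width=7 -> value=100 (bin 1100100); offset now 22 = byte 2 bit 6; 26 bits remain
Read 4: bits[22:26] width=4 -> value=0 (bin 0000); offset now 26 = byte 3 bit 2; 22 bits remain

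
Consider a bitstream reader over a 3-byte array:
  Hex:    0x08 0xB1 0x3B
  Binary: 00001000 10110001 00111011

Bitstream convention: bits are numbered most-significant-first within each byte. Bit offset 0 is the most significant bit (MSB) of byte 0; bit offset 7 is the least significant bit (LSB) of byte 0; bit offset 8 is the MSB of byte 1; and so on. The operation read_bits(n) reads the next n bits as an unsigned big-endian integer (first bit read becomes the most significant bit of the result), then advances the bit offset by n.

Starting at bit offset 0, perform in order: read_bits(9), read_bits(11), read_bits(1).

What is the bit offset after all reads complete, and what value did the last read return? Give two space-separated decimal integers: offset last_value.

Read 1: bits[0:9] width=9 -> value=17 (bin 000010001); offset now 9 = byte 1 bit 1; 15 bits remain
Read 2: bits[9:20] width=11 -> value=787 (bin 01100010011); offset now 20 = byte 2 bit 4; 4 bits remain
Read 3: bits[20:21] width=1 -> value=1 (bin 1); offset now 21 = byte 2 bit 5; 3 bits remain

Answer: 21 1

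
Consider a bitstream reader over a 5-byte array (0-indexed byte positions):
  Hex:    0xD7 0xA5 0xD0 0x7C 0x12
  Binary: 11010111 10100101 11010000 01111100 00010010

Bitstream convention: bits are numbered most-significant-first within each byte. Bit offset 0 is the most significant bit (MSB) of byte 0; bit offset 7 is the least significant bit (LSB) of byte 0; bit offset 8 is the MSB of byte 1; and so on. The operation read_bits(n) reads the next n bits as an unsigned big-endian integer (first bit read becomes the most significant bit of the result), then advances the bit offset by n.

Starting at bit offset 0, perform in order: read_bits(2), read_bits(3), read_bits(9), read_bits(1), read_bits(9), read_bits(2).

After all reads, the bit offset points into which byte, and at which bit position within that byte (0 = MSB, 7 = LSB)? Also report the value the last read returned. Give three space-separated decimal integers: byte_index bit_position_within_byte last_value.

Answer: 3 2 1

Derivation:
Read 1: bits[0:2] width=2 -> value=3 (bin 11); offset now 2 = byte 0 bit 2; 38 bits remain
Read 2: bits[2:5] width=3 -> value=2 (bin 010); offset now 5 = byte 0 bit 5; 35 bits remain
Read 3: bits[5:14] width=9 -> value=489 (bin 111101001); offset now 14 = byte 1 bit 6; 26 bits remain
Read 4: bits[14:15] width=1 -> value=0 (bin 0); offset now 15 = byte 1 bit 7; 25 bits remain
Read 5: bits[15:24] width=9 -> value=464 (bin 111010000); offset now 24 = byte 3 bit 0; 16 bits remain
Read 6: bits[24:26] width=2 -> value=1 (bin 01); offset now 26 = byte 3 bit 2; 14 bits remain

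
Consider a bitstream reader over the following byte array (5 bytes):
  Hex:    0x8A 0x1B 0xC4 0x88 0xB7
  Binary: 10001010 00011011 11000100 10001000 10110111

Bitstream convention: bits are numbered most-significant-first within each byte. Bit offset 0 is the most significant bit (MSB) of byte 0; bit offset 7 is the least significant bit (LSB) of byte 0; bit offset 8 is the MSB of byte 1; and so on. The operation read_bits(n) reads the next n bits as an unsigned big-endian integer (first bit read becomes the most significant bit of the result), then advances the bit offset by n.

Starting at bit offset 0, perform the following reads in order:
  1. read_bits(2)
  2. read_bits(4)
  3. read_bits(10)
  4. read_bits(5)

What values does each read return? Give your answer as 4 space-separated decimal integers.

Read 1: bits[0:2] width=2 -> value=2 (bin 10); offset now 2 = byte 0 bit 2; 38 bits remain
Read 2: bits[2:6] width=4 -> value=2 (bin 0010); offset now 6 = byte 0 bit 6; 34 bits remain
Read 3: bits[6:16] width=10 -> value=539 (bin 1000011011); offset now 16 = byte 2 bit 0; 24 bits remain
Read 4: bits[16:21] width=5 -> value=24 (bin 11000); offset now 21 = byte 2 bit 5; 19 bits remain

Answer: 2 2 539 24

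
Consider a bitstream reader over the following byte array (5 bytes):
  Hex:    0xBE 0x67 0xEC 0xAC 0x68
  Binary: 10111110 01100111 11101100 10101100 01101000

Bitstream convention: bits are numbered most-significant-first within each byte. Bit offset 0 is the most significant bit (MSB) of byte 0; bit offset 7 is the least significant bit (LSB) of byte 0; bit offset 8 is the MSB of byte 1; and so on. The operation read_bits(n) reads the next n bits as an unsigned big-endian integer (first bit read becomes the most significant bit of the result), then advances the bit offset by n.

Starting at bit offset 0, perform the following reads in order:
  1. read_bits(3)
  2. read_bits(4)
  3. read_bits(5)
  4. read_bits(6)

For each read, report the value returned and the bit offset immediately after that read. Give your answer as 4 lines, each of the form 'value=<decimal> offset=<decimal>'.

Read 1: bits[0:3] width=3 -> value=5 (bin 101); offset now 3 = byte 0 bit 3; 37 bits remain
Read 2: bits[3:7] width=4 -> value=15 (bin 1111); offset now 7 = byte 0 bit 7; 33 bits remain
Read 3: bits[7:12] width=5 -> value=6 (bin 00110); offset now 12 = byte 1 bit 4; 28 bits remain
Read 4: bits[12:18] width=6 -> value=31 (bin 011111); offset now 18 = byte 2 bit 2; 22 bits remain

Answer: value=5 offset=3
value=15 offset=7
value=6 offset=12
value=31 offset=18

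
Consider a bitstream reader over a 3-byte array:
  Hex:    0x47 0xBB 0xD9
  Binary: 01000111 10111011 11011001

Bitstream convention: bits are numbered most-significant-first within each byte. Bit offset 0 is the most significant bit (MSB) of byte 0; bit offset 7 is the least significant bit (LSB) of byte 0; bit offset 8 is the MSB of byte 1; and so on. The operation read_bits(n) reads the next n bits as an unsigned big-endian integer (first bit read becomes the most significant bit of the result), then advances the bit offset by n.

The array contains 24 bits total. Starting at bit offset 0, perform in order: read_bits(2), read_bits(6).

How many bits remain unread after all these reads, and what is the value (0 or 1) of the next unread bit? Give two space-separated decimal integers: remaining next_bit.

Answer: 16 1

Derivation:
Read 1: bits[0:2] width=2 -> value=1 (bin 01); offset now 2 = byte 0 bit 2; 22 bits remain
Read 2: bits[2:8] width=6 -> value=7 (bin 000111); offset now 8 = byte 1 bit 0; 16 bits remain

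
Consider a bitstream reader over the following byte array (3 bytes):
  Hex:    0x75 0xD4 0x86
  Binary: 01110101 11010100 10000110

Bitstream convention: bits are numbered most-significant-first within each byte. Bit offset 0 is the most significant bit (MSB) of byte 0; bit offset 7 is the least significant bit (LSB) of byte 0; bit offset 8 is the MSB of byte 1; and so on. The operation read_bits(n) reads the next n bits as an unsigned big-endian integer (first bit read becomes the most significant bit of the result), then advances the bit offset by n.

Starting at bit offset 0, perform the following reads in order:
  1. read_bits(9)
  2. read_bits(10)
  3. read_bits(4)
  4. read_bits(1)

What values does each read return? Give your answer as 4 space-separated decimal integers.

Answer: 235 676 3 0

Derivation:
Read 1: bits[0:9] width=9 -> value=235 (bin 011101011); offset now 9 = byte 1 bit 1; 15 bits remain
Read 2: bits[9:19] width=10 -> value=676 (bin 1010100100); offset now 19 = byte 2 bit 3; 5 bits remain
Read 3: bits[19:23] width=4 -> value=3 (bin 0011); offset now 23 = byte 2 bit 7; 1 bits remain
Read 4: bits[23:24] width=1 -> value=0 (bin 0); offset now 24 = byte 3 bit 0; 0 bits remain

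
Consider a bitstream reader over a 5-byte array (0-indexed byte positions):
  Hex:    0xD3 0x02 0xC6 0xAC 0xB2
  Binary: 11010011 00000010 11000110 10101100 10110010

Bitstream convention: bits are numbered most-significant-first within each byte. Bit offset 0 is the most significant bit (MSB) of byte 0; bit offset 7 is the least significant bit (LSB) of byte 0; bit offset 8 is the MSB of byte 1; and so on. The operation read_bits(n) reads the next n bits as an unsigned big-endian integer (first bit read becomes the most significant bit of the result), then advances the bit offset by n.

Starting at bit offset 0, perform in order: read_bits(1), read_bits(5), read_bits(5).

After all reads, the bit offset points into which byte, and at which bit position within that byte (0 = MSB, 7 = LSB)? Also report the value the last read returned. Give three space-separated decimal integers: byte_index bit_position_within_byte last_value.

Read 1: bits[0:1] width=1 -> value=1 (bin 1); offset now 1 = byte 0 bit 1; 39 bits remain
Read 2: bits[1:6] width=5 -> value=20 (bin 10100); offset now 6 = byte 0 bit 6; 34 bits remain
Read 3: bits[6:11] width=5 -> value=24 (bin 11000); offset now 11 = byte 1 bit 3; 29 bits remain

Answer: 1 3 24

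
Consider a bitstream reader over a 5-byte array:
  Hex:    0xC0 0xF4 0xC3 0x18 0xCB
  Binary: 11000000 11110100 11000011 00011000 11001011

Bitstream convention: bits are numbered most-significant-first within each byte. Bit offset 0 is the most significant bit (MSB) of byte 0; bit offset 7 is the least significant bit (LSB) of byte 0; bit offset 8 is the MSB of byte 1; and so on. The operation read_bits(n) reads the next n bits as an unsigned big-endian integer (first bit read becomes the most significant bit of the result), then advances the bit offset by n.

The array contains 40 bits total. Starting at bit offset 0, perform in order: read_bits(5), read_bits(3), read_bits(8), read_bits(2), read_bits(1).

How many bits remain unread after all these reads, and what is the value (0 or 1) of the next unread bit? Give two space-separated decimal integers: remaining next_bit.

Read 1: bits[0:5] width=5 -> value=24 (bin 11000); offset now 5 = byte 0 bit 5; 35 bits remain
Read 2: bits[5:8] width=3 -> value=0 (bin 000); offset now 8 = byte 1 bit 0; 32 bits remain
Read 3: bits[8:16] width=8 -> value=244 (bin 11110100); offset now 16 = byte 2 bit 0; 24 bits remain
Read 4: bits[16:18] width=2 -> value=3 (bin 11); offset now 18 = byte 2 bit 2; 22 bits remain
Read 5: bits[18:19] width=1 -> value=0 (bin 0); offset now 19 = byte 2 bit 3; 21 bits remain

Answer: 21 0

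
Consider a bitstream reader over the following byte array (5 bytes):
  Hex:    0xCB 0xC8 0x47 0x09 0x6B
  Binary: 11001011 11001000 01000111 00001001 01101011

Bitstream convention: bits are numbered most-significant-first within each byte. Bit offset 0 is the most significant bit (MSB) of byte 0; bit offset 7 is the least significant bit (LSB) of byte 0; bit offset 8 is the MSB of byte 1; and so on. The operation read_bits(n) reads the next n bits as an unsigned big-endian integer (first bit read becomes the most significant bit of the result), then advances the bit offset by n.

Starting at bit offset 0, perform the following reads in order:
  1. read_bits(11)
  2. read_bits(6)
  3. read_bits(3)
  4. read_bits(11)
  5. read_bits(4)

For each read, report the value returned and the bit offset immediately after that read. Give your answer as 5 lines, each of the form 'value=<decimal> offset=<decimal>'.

Read 1: bits[0:11] width=11 -> value=1630 (bin 11001011110); offset now 11 = byte 1 bit 3; 29 bits remain
Read 2: bits[11:17] width=6 -> value=16 (bin 010000); offset now 17 = byte 2 bit 1; 23 bits remain
Read 3: bits[17:20] width=3 -> value=4 (bin 100); offset now 20 = byte 2 bit 4; 20 bits remain
Read 4: bits[20:31] width=11 -> value=900 (bin 01110000100); offset now 31 = byte 3 bit 7; 9 bits remain
Read 5: bits[31:35] width=4 -> value=11 (bin 1011); offset now 35 = byte 4 bit 3; 5 bits remain

Answer: value=1630 offset=11
value=16 offset=17
value=4 offset=20
value=900 offset=31
value=11 offset=35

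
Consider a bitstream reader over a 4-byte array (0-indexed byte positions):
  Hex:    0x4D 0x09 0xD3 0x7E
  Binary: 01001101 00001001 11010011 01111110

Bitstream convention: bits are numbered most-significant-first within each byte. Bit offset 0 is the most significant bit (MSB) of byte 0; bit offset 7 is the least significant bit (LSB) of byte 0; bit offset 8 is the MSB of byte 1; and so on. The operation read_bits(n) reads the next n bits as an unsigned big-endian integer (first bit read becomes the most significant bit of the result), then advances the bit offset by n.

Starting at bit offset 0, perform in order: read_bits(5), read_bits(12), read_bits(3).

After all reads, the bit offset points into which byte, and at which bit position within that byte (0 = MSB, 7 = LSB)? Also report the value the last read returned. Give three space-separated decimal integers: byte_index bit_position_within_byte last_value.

Read 1: bits[0:5] width=5 -> value=9 (bin 01001); offset now 5 = byte 0 bit 5; 27 bits remain
Read 2: bits[5:17] width=12 -> value=2579 (bin 101000010011); offset now 17 = byte 2 bit 1; 15 bits remain
Read 3: bits[17:20] width=3 -> value=5 (bin 101); offset now 20 = byte 2 bit 4; 12 bits remain

Answer: 2 4 5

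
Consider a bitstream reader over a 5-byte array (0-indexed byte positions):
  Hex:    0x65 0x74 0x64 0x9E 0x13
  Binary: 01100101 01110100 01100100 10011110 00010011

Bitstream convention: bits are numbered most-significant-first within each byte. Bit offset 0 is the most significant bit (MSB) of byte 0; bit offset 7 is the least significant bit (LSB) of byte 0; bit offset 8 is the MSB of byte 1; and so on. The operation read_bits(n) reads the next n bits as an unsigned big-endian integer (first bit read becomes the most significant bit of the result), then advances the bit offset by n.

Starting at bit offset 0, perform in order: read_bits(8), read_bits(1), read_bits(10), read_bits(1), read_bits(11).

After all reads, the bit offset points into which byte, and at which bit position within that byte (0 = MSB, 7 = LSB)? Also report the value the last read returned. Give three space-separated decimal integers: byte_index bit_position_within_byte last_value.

Read 1: bits[0:8] width=8 -> value=101 (bin 01100101); offset now 8 = byte 1 bit 0; 32 bits remain
Read 2: bits[8:9] width=1 -> value=0 (bin 0); offset now 9 = byte 1 bit 1; 31 bits remain
Read 3: bits[9:19] width=10 -> value=931 (bin 1110100011); offset now 19 = byte 2 bit 3; 21 bits remain
Read 4: bits[19:20] width=1 -> value=0 (bin 0); offset now 20 = byte 2 bit 4; 20 bits remain
Read 5: bits[20:31] width=11 -> value=591 (bin 01001001111); offset now 31 = byte 3 bit 7; 9 bits remain

Answer: 3 7 591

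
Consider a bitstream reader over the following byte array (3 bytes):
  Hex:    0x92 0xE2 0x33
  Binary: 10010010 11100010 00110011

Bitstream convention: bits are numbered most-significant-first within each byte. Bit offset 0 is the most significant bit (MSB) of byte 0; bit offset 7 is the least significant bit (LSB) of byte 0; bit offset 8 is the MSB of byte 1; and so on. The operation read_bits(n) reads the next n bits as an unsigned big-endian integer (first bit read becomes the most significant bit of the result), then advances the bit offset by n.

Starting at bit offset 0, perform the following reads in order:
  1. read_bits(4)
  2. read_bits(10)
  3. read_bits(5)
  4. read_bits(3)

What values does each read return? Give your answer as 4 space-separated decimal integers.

Read 1: bits[0:4] width=4 -> value=9 (bin 1001); offset now 4 = byte 0 bit 4; 20 bits remain
Read 2: bits[4:14] width=10 -> value=184 (bin 0010111000); offset now 14 = byte 1 bit 6; 10 bits remain
Read 3: bits[14:19] width=5 -> value=17 (bin 10001); offset now 19 = byte 2 bit 3; 5 bits remain
Read 4: bits[19:22] width=3 -> value=4 (bin 100); offset now 22 = byte 2 bit 6; 2 bits remain

Answer: 9 184 17 4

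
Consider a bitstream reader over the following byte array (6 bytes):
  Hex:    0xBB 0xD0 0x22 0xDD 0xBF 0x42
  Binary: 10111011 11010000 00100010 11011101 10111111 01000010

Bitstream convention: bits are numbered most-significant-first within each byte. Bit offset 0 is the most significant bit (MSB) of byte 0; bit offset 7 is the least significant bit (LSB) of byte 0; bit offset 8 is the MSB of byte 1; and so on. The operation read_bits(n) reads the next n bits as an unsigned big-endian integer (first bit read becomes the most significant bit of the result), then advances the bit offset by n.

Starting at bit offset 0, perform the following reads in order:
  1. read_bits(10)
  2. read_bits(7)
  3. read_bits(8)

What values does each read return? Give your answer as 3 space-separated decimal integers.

Read 1: bits[0:10] width=10 -> value=751 (bin 1011101111); offset now 10 = byte 1 bit 2; 38 bits remain
Read 2: bits[10:17] width=7 -> value=32 (bin 0100000); offset now 17 = byte 2 bit 1; 31 bits remain
Read 3: bits[17:25] width=8 -> value=69 (bin 01000101); offset now 25 = byte 3 bit 1; 23 bits remain

Answer: 751 32 69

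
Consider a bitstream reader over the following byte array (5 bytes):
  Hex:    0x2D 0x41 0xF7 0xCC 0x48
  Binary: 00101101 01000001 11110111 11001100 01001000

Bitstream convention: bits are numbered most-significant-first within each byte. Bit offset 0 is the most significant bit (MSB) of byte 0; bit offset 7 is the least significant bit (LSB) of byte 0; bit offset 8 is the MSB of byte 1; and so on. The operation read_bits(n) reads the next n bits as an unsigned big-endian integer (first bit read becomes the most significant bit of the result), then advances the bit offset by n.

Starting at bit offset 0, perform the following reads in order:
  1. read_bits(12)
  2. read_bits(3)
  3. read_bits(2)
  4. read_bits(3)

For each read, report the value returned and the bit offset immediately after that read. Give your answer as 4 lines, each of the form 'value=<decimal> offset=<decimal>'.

Read 1: bits[0:12] width=12 -> value=724 (bin 001011010100); offset now 12 = byte 1 bit 4; 28 bits remain
Read 2: bits[12:15] width=3 -> value=0 (bin 000); offset now 15 = byte 1 bit 7; 25 bits remain
Read 3: bits[15:17] width=2 -> value=3 (bin 11); offset now 17 = byte 2 bit 1; 23 bits remain
Read 4: bits[17:20] width=3 -> value=7 (bin 111); offset now 20 = byte 2 bit 4; 20 bits remain

Answer: value=724 offset=12
value=0 offset=15
value=3 offset=17
value=7 offset=20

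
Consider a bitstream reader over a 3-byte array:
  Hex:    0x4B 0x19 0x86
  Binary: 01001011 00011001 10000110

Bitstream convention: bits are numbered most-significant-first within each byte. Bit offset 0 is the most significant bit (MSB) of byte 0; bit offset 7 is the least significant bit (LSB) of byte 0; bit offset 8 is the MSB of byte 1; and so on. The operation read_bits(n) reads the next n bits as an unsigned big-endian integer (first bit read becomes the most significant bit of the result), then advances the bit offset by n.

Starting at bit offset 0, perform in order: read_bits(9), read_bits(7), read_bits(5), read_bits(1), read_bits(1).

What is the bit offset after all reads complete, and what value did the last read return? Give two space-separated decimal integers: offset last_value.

Read 1: bits[0:9] width=9 -> value=150 (bin 010010110); offset now 9 = byte 1 bit 1; 15 bits remain
Read 2: bits[9:16] width=7 -> value=25 (bin 0011001); offset now 16 = byte 2 bit 0; 8 bits remain
Read 3: bits[16:21] width=5 -> value=16 (bin 10000); offset now 21 = byte 2 bit 5; 3 bits remain
Read 4: bits[21:22] width=1 -> value=1 (bin 1); offset now 22 = byte 2 bit 6; 2 bits remain
Read 5: bits[22:23] width=1 -> value=1 (bin 1); offset now 23 = byte 2 bit 7; 1 bits remain

Answer: 23 1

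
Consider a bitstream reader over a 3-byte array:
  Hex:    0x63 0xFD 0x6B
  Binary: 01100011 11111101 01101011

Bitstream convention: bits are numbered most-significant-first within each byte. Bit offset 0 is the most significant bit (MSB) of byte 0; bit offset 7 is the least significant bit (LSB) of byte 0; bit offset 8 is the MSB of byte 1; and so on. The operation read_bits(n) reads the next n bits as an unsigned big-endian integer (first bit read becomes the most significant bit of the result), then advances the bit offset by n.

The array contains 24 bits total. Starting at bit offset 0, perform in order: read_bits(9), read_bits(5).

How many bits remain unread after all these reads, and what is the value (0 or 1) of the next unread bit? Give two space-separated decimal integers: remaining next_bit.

Read 1: bits[0:9] width=9 -> value=199 (bin 011000111); offset now 9 = byte 1 bit 1; 15 bits remain
Read 2: bits[9:14] width=5 -> value=31 (bin 11111); offset now 14 = byte 1 bit 6; 10 bits remain

Answer: 10 0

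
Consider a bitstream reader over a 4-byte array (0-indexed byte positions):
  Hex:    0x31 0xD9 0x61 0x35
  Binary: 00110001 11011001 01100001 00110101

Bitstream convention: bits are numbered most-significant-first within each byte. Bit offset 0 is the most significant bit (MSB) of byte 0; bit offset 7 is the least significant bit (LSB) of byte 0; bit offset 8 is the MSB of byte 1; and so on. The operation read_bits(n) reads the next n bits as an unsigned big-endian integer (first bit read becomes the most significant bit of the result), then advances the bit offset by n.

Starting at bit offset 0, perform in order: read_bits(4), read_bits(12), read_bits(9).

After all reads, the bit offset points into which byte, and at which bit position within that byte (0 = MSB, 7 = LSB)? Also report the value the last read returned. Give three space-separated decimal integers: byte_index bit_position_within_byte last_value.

Answer: 3 1 194

Derivation:
Read 1: bits[0:4] width=4 -> value=3 (bin 0011); offset now 4 = byte 0 bit 4; 28 bits remain
Read 2: bits[4:16] width=12 -> value=473 (bin 000111011001); offset now 16 = byte 2 bit 0; 16 bits remain
Read 3: bits[16:25] width=9 -> value=194 (bin 011000010); offset now 25 = byte 3 bit 1; 7 bits remain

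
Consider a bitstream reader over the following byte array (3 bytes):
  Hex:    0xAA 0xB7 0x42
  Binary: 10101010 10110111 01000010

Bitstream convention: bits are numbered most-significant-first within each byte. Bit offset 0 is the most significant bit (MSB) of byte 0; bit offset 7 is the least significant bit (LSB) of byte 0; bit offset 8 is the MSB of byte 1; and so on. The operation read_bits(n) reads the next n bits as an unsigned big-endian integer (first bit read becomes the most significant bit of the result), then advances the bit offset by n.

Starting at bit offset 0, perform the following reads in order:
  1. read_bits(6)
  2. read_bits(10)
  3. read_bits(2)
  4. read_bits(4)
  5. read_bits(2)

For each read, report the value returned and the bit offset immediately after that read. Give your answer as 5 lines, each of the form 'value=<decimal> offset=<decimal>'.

Answer: value=42 offset=6
value=695 offset=16
value=1 offset=18
value=0 offset=22
value=2 offset=24

Derivation:
Read 1: bits[0:6] width=6 -> value=42 (bin 101010); offset now 6 = byte 0 bit 6; 18 bits remain
Read 2: bits[6:16] width=10 -> value=695 (bin 1010110111); offset now 16 = byte 2 bit 0; 8 bits remain
Read 3: bits[16:18] width=2 -> value=1 (bin 01); offset now 18 = byte 2 bit 2; 6 bits remain
Read 4: bits[18:22] width=4 -> value=0 (bin 0000); offset now 22 = byte 2 bit 6; 2 bits remain
Read 5: bits[22:24] width=2 -> value=2 (bin 10); offset now 24 = byte 3 bit 0; 0 bits remain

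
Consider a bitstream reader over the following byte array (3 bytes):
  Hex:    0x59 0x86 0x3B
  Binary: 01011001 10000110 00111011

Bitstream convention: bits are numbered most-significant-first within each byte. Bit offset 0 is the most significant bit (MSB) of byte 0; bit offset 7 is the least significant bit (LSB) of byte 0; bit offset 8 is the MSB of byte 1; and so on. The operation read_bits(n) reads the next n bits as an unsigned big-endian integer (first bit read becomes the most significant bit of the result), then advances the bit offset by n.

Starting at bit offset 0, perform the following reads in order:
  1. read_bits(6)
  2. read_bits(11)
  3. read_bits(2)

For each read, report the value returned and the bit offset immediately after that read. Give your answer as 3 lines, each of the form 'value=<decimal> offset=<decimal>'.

Read 1: bits[0:6] width=6 -> value=22 (bin 010110); offset now 6 = byte 0 bit 6; 18 bits remain
Read 2: bits[6:17] width=11 -> value=780 (bin 01100001100); offset now 17 = byte 2 bit 1; 7 bits remain
Read 3: bits[17:19] width=2 -> value=1 (bin 01); offset now 19 = byte 2 bit 3; 5 bits remain

Answer: value=22 offset=6
value=780 offset=17
value=1 offset=19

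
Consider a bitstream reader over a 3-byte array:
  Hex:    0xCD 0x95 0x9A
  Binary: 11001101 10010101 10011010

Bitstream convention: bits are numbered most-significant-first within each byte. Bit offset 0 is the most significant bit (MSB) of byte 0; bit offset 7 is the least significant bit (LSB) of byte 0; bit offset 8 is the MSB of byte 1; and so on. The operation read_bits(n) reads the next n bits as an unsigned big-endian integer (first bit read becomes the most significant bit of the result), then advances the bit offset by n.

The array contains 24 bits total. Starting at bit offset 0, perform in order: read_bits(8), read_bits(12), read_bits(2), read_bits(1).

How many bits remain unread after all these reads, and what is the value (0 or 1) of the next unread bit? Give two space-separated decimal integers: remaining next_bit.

Answer: 1 0

Derivation:
Read 1: bits[0:8] width=8 -> value=205 (bin 11001101); offset now 8 = byte 1 bit 0; 16 bits remain
Read 2: bits[8:20] width=12 -> value=2393 (bin 100101011001); offset now 20 = byte 2 bit 4; 4 bits remain
Read 3: bits[20:22] width=2 -> value=2 (bin 10); offset now 22 = byte 2 bit 6; 2 bits remain
Read 4: bits[22:23] width=1 -> value=1 (bin 1); offset now 23 = byte 2 bit 7; 1 bits remain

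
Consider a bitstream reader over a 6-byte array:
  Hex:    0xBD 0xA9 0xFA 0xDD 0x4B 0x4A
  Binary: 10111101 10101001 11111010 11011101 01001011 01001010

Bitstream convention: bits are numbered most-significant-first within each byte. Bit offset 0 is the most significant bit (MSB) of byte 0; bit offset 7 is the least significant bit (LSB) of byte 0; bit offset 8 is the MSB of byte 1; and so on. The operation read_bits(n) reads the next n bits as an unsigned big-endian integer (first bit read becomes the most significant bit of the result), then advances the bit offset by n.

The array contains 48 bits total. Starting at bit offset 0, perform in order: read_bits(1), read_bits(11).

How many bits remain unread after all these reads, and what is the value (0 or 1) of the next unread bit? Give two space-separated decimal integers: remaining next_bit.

Answer: 36 1

Derivation:
Read 1: bits[0:1] width=1 -> value=1 (bin 1); offset now 1 = byte 0 bit 1; 47 bits remain
Read 2: bits[1:12] width=11 -> value=986 (bin 01111011010); offset now 12 = byte 1 bit 4; 36 bits remain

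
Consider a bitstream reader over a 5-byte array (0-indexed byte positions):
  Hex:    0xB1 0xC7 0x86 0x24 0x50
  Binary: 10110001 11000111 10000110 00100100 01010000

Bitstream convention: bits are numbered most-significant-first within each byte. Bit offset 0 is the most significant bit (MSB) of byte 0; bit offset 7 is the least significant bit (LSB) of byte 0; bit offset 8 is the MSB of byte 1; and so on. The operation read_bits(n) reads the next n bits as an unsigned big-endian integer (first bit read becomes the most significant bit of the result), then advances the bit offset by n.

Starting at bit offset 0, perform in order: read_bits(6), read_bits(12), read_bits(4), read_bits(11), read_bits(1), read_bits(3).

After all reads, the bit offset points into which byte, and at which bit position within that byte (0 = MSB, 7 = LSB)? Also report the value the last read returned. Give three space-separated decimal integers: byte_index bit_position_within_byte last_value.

Read 1: bits[0:6] width=6 -> value=44 (bin 101100); offset now 6 = byte 0 bit 6; 34 bits remain
Read 2: bits[6:18] width=12 -> value=1822 (bin 011100011110); offset now 18 = byte 2 bit 2; 22 bits remain
Read 3: bits[18:22] width=4 -> value=1 (bin 0001); offset now 22 = byte 2 bit 6; 18 bits remain
Read 4: bits[22:33] width=11 -> value=1096 (bin 10001001000); offset now 33 = byte 4 bit 1; 7 bits remain
Read 5: bits[33:34] width=1 -> value=1 (bin 1); offset now 34 = byte 4 bit 2; 6 bits remain
Read 6: bits[34:37] width=3 -> value=2 (bin 010); offset now 37 = byte 4 bit 5; 3 bits remain

Answer: 4 5 2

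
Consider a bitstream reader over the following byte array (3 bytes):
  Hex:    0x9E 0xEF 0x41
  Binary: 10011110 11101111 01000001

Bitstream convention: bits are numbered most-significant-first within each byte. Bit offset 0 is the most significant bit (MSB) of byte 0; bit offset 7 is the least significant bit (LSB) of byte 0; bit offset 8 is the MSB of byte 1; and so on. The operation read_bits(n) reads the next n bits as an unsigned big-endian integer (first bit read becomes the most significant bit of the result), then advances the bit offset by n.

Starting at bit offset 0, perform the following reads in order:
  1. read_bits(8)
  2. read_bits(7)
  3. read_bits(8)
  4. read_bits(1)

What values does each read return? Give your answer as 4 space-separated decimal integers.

Answer: 158 119 160 1

Derivation:
Read 1: bits[0:8] width=8 -> value=158 (bin 10011110); offset now 8 = byte 1 bit 0; 16 bits remain
Read 2: bits[8:15] width=7 -> value=119 (bin 1110111); offset now 15 = byte 1 bit 7; 9 bits remain
Read 3: bits[15:23] width=8 -> value=160 (bin 10100000); offset now 23 = byte 2 bit 7; 1 bits remain
Read 4: bits[23:24] width=1 -> value=1 (bin 1); offset now 24 = byte 3 bit 0; 0 bits remain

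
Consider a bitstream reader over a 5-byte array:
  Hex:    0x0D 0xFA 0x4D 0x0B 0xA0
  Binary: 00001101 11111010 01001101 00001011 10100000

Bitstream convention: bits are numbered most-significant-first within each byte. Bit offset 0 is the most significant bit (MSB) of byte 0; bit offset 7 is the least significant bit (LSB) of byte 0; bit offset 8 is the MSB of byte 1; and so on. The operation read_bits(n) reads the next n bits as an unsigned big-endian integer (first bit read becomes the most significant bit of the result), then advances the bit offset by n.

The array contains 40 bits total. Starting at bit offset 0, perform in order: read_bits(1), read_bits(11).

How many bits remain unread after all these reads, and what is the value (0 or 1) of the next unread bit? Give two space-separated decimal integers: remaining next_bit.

Read 1: bits[0:1] width=1 -> value=0 (bin 0); offset now 1 = byte 0 bit 1; 39 bits remain
Read 2: bits[1:12] width=11 -> value=223 (bin 00011011111); offset now 12 = byte 1 bit 4; 28 bits remain

Answer: 28 1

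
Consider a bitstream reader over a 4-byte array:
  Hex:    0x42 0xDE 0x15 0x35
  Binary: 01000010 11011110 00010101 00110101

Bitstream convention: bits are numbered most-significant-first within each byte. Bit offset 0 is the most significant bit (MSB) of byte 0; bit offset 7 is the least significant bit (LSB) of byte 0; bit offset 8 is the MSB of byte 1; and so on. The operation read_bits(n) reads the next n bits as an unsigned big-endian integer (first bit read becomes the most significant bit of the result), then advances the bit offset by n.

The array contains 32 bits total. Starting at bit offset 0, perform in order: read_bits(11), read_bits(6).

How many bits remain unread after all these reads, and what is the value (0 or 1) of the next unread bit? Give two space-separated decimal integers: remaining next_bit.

Answer: 15 0

Derivation:
Read 1: bits[0:11] width=11 -> value=534 (bin 01000010110); offset now 11 = byte 1 bit 3; 21 bits remain
Read 2: bits[11:17] width=6 -> value=60 (bin 111100); offset now 17 = byte 2 bit 1; 15 bits remain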